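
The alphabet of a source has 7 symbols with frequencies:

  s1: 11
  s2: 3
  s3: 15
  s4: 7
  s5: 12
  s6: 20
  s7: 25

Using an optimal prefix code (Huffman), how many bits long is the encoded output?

Build the Huffman tree bottom-up:
s2(3) + s4(7) → 10
10 + s1(11) → 21
s5(12) + s3(15) → 27
s6(20) + 21 → 41
s7(25) + 27 → 52
41 + 52 → 93
Total encoded bits = sum of merged weights = 10 + 21 + 27 + 41 + 52 + 93 = 244.

244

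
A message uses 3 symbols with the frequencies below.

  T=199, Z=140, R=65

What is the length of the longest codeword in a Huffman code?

Merge the two lowest-weight nodes at each step:
combine R(65), Z(140) → 205
combine T(199), 205 → 404
Maximum depth reached is 2.

2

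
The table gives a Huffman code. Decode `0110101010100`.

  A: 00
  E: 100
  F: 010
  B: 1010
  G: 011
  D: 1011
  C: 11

GFBE

Read left to right; each codeword is recognised as soon as it completes (prefix code):
  011→G | 010→F | 1010→B | 100→E
Decoded message: GFBE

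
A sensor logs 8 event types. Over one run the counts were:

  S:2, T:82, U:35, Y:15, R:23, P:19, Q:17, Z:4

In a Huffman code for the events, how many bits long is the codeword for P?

4

Huffman merges, smallest pair first:
merge S(2) and Z(4): 6
merge 6 and Y(15): 21
merge Q(17) and P(19): 36
merge 21 and R(23): 44
merge U(35) and 36: 71
merge 44 and 71: 115
merge T(82) and 115: 197
P's leaf is at depth 4, giving a 4-bit codeword.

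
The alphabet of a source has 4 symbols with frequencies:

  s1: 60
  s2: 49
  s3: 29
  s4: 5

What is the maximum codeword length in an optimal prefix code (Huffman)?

3

Merge the two lowest-weight nodes at each step:
s4(5) + s3(29) → 34
34 + s2(49) → 83
s1(60) + 83 → 143
The rarest symbols sit at the bottom; the longest codeword is 3 bits.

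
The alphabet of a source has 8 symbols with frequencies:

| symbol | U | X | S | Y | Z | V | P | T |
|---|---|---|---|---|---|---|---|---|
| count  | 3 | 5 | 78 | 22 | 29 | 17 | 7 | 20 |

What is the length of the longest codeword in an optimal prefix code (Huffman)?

6

Merge the two lowest-weight nodes at each step:
merge U(3) and X(5): 8
merge P(7) and 8: 15
merge 15 and V(17): 32
merge T(20) and Y(22): 42
merge Z(29) and 32: 61
merge 42 and 61: 103
merge S(78) and 103: 181
The rarest symbols sit at the bottom; the longest codeword is 6 bits.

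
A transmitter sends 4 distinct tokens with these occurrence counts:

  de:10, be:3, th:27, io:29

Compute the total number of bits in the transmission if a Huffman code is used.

Greedily combine the two least-frequent nodes:
merge be(3) and de(10): 13
merge 13 and th(27): 40
merge io(29) and 40: 69
Each symbol's bit-cost is frequency × depth; summing gives 122 bits (equivalently 13 + 40 + 69).

122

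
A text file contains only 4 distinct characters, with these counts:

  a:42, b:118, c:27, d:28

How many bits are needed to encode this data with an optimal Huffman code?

367

Merge the two smallest weights repeatedly:
merge c(27) and d(28): 55
merge a(42) and 55: 97
merge 97 and b(118): 215
Each symbol's bit-cost is frequency × depth; summing gives 367 bits (equivalently 55 + 97 + 215).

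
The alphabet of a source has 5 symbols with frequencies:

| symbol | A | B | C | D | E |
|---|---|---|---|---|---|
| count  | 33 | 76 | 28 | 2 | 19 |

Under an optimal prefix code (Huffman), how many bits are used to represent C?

3

Huffman merges, smallest pair first:
merge D(2) and E(19): 21
merge 21 and C(28): 49
merge A(33) and 49: 82
merge B(76) and 82: 158
C sits 3 levels below the root, so its codeword is 3 bits.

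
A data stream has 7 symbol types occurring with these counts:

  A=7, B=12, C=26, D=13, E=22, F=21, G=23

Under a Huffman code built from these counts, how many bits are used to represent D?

Build the tree from the bottom:
A(7) + B(12) → 19
D(13) + 19 → 32
F(21) + E(22) → 43
G(23) + C(26) → 49
32 + 43 → 75
49 + 75 → 124
D's leaf is at depth 3, giving a 3-bit codeword.

3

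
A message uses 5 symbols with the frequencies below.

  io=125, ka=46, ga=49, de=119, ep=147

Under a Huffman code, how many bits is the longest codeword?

Merge the two lowest-weight nodes at each step:
combine ka(46), ga(49) → 95
combine 95, de(119) → 214
combine io(125), ep(147) → 272
combine 214, 272 → 486
Maximum depth reached is 3.

3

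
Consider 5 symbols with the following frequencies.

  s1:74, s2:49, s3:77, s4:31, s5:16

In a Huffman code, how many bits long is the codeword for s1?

Repeatedly merge the two smallest:
s5(16) + s4(31) → 47
47 + s2(49) → 96
s1(74) + s3(77) → 151
96 + 151 → 247
s1 sits 2 levels below the root, so its codeword is 2 bits.

2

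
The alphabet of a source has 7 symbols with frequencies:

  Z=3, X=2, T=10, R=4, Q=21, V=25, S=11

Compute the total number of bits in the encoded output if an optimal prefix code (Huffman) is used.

185

Build the Huffman tree bottom-up:
combine X(2), Z(3) → 5
combine R(4), 5 → 9
combine 9, T(10) → 19
combine S(11), 19 → 30
combine Q(21), V(25) → 46
combine 30, 46 → 76
Each symbol's bit-cost is frequency × depth; summing gives 185 bits (equivalently 5 + 9 + 19 + 30 + 46 + 76).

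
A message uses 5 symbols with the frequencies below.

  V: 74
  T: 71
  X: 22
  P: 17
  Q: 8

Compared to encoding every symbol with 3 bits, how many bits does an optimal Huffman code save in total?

194

Fixed-length: 3 bits × 192 symbols = 576 bits.
Huffman merges:
Q(8) + P(17) → 25
X(22) + 25 → 47
47 + T(71) → 118
V(74) + 118 → 192
Huffman total = 25 + 47 + 118 + 192 = 382 bits.
Saving = 576 − 382 = 194 bits.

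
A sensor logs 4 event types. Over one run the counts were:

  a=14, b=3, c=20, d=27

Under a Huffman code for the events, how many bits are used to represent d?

1

Huffman merges, smallest pair first:
merge b(3) and a(14): 17
merge 17 and c(20): 37
merge d(27) and 37: 64
d sits one level below the root: a 1-bit codeword.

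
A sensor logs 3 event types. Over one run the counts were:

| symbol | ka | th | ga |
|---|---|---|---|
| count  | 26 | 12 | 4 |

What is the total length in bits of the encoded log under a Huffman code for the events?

58

Merge the two smallest weights repeatedly:
merge ga(4) and th(12): 16
merge 16 and ka(26): 42
Total encoded bits = sum of merged weights = 16 + 42 = 58.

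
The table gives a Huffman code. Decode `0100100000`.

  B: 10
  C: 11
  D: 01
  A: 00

Read left to right; each codeword is recognised as soon as it completes (prefix code):
  01→D | 00→A | 10→B | 00→A | 00→A
Decoded message: DABAA

DABAA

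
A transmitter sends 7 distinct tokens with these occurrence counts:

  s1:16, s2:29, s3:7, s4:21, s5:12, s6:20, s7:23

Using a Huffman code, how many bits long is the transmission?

Build the Huffman tree bottom-up:
combine s3(7), s5(12) → 19
combine s1(16), 19 → 35
combine s6(20), s4(21) → 41
combine s7(23), s2(29) → 52
combine 35, 41 → 76
combine 52, 76 → 128
Each symbol's bit-cost is frequency × depth; summing gives 351 bits (equivalently 19 + 35 + 41 + 52 + 76 + 128).

351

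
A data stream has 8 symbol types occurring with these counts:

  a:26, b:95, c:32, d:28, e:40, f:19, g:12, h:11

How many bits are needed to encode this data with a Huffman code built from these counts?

717

Greedily combine the two least-frequent nodes:
combine h(11), g(12) → 23
combine f(19), 23 → 42
combine a(26), d(28) → 54
combine c(32), e(40) → 72
combine 42, 54 → 96
combine 72, b(95) → 167
combine 96, 167 → 263
Each symbol's bit-cost is frequency × depth; summing gives 717 bits (equivalently 23 + 42 + 54 + 72 + 96 + 167 + 263).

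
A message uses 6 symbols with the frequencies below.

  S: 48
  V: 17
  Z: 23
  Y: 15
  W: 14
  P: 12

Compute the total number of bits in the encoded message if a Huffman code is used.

316

Build the Huffman tree bottom-up:
P(12) + W(14) → 26
Y(15) + V(17) → 32
Z(23) + 26 → 49
32 + S(48) → 80
49 + 80 → 129
Each symbol's bit-cost is frequency × depth; summing gives 316 bits (equivalently 26 + 32 + 49 + 80 + 129).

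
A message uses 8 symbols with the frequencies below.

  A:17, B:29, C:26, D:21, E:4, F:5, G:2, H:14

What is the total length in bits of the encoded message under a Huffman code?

316

Greedily combine the two least-frequent nodes:
G(2) + E(4) → 6
F(5) + 6 → 11
11 + H(14) → 25
A(17) + D(21) → 38
25 + C(26) → 51
B(29) + 38 → 67
51 + 67 → 118
The encoded length is the sum of every internal node's weight: 6 + 11 + 25 + 38 + 51 + 67 + 118 = 316 bits.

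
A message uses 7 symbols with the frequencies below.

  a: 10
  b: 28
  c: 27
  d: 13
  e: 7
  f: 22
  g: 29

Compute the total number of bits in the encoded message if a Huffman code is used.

368

Build the Huffman tree bottom-up:
e(7) + a(10) → 17
d(13) + 17 → 30
f(22) + c(27) → 49
b(28) + g(29) → 57
30 + 49 → 79
57 + 79 → 136
Each symbol's bit-cost is frequency × depth; summing gives 368 bits (equivalently 17 + 30 + 49 + 57 + 79 + 136).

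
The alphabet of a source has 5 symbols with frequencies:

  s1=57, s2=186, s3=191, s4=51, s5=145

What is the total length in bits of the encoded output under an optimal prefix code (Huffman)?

1368

Merge the two smallest weights repeatedly:
combine s4(51), s1(57) → 108
combine 108, s5(145) → 253
combine s2(186), s3(191) → 377
combine 253, 377 → 630
Total encoded bits = sum of merged weights = 108 + 253 + 377 + 630 = 1368.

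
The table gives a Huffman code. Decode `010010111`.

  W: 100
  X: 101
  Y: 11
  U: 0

Read left to right; each codeword is recognised as soon as it completes (prefix code):
  0→U | 100→W | 101→X | 11→Y
Decoded message: UWXY

UWXY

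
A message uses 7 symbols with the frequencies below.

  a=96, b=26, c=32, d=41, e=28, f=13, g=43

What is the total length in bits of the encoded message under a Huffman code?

737

Merge the two smallest weights repeatedly:
combine f(13), b(26) → 39
combine e(28), c(32) → 60
combine 39, d(41) → 80
combine g(43), 60 → 103
combine 80, a(96) → 176
combine 103, 176 → 279
Each symbol's bit-cost is frequency × depth; summing gives 737 bits (equivalently 39 + 60 + 80 + 103 + 176 + 279).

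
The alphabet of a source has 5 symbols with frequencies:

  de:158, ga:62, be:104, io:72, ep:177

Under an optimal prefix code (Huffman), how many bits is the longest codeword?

Merge the two lowest-weight nodes at each step:
ga(62) + io(72) → 134
be(104) + 134 → 238
de(158) + ep(177) → 335
238 + 335 → 573
Maximum depth reached is 3.

3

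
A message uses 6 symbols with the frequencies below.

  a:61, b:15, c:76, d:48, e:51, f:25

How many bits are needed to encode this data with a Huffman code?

680

Build the Huffman tree bottom-up:
combine b(15), f(25) → 40
combine 40, d(48) → 88
combine e(51), a(61) → 112
combine c(76), 88 → 164
combine 112, 164 → 276
The encoded length is the sum of every internal node's weight: 40 + 88 + 112 + 164 + 276 = 680 bits.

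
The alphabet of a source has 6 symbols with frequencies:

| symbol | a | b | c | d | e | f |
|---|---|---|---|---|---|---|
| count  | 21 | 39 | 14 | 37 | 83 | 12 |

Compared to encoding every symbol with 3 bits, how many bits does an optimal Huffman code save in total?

140

Fixed-length: 3 bits × 206 symbols = 618 bits.
Huffman merges:
f(12) + c(14) → 26
a(21) + 26 → 47
d(37) + b(39) → 76
47 + 76 → 123
e(83) + 123 → 206
Huffman total = 26 + 47 + 76 + 123 + 206 = 478 bits.
Saving = 618 − 478 = 140 bits.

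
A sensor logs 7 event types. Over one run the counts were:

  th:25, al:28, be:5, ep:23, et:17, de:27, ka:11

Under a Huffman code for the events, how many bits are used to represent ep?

Huffman merges, smallest pair first:
merge be(5) and ka(11): 16
merge 16 and et(17): 33
merge ep(23) and th(25): 48
merge de(27) and al(28): 55
merge 33 and 48: 81
merge 55 and 81: 136
The subtree containing ep is merged 3 times, so code length = 3.

3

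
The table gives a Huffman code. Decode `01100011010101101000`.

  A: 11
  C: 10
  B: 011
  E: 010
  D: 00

BDBECAED

Read left to right; each codeword is recognised as soon as it completes (prefix code):
  011→B | 00→D | 011→B | 010→E | 10→C | 11→A | 010→E | 00→D
Decoded message: BDBECAED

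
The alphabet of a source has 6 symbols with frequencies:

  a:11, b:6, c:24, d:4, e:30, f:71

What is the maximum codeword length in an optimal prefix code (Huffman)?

Merge the two lowest-weight nodes at each step:
combine d(4), b(6) → 10
combine 10, a(11) → 21
combine 21, c(24) → 45
combine e(30), 45 → 75
combine f(71), 75 → 146
The first pair merged (d, b) ends up deepest, at depth 5.

5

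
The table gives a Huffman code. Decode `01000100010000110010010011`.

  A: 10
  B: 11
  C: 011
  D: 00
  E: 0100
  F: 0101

Read left to right; each codeword is recognised as soon as it completes (prefix code):
  0100→E | 0100→E | 0100→E | 00→D | 11→B | 00→D | 10→A | 0100→E | 11→B
Decoded message: EEEDBDAEB

EEEDBDAEB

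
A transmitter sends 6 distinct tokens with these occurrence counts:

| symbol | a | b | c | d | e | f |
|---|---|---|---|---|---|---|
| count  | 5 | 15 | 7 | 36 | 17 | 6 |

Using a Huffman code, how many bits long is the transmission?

197

Merge the two smallest weights repeatedly:
merge a(5) and f(6): 11
merge c(7) and 11: 18
merge b(15) and e(17): 32
merge 18 and 32: 50
merge d(36) and 50: 86
Each symbol's bit-cost is frequency × depth; summing gives 197 bits (equivalently 11 + 18 + 32 + 50 + 86).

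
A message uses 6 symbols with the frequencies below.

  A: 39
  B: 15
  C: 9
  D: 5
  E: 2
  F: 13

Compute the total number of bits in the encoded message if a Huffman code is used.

178

Merge the two smallest weights repeatedly:
E(2) + D(5) → 7
7 + C(9) → 16
F(13) + B(15) → 28
16 + 28 → 44
A(39) + 44 → 83
The encoded length is the sum of every internal node's weight: 7 + 16 + 28 + 44 + 83 = 178 bits.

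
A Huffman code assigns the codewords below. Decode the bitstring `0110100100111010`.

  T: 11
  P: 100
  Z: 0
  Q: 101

ZTZPPTQZ

Read left to right; each codeword is recognised as soon as it completes (prefix code):
  0→Z | 11→T | 0→Z | 100→P | 100→P | 11→T | 101→Q | 0→Z
Decoded message: ZTZPPTQZ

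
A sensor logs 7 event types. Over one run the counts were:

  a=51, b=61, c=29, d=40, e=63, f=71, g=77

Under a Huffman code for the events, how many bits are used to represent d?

4

Repeatedly merge the two smallest:
c(29) + d(40) → 69
a(51) + b(61) → 112
e(63) + 69 → 132
f(71) + g(77) → 148
112 + 132 → 244
148 + 244 → 392
The subtree containing d is merged 4 times, so code length = 4.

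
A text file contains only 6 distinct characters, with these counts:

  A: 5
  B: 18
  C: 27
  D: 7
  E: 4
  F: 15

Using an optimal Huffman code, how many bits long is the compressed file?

177

Greedily combine the two least-frequent nodes:
E(4) + A(5) → 9
D(7) + 9 → 16
F(15) + 16 → 31
B(18) + C(27) → 45
31 + 45 → 76
Each symbol's bit-cost is frequency × depth; summing gives 177 bits (equivalently 9 + 16 + 31 + 45 + 76).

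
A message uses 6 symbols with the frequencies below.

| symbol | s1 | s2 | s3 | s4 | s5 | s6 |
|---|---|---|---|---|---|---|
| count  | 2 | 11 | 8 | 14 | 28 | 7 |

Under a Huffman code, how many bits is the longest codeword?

Merge the two lowest-weight nodes at each step:
s1(2) + s6(7) → 9
s3(8) + 9 → 17
s2(11) + s4(14) → 25
17 + 25 → 42
s5(28) + 42 → 70
The rarest symbols sit at the bottom; the longest codeword is 4 bits.

4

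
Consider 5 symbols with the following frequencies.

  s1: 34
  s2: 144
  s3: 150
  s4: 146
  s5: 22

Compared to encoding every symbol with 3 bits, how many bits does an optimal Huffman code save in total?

440

Fixed-length: 3 bits × 496 symbols = 1488 bits.
Huffman merges:
merge s5(22) and s1(34): 56
merge 56 and s2(144): 200
merge s4(146) and s3(150): 296
merge 200 and 296: 496
Huffman total = 56 + 200 + 296 + 496 = 1048 bits.
Saving = 1488 − 1048 = 440 bits.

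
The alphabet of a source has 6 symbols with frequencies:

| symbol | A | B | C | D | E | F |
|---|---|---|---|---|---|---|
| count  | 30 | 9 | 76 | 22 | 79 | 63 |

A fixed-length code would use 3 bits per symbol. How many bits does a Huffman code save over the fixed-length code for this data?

187

Fixed-length: 3 bits × 279 symbols = 837 bits.
Huffman merges:
combine B(9), D(22) → 31
combine A(30), 31 → 61
combine 61, F(63) → 124
combine C(76), E(79) → 155
combine 124, 155 → 279
Huffman total = 31 + 61 + 124 + 155 + 279 = 650 bits.
Saving = 837 − 650 = 187 bits.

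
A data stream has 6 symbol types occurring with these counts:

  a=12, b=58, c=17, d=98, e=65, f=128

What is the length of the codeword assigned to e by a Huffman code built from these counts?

2

Build the tree from the bottom:
combine a(12), c(17) → 29
combine 29, b(58) → 87
combine e(65), 87 → 152
combine d(98), f(128) → 226
combine 152, 226 → 378
The subtree containing e is merged 2 times, so code length = 2.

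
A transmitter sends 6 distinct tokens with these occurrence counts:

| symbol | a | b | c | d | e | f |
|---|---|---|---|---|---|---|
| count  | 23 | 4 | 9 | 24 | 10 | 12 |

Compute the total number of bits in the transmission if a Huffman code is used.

Build the Huffman tree bottom-up:
merge b(4) and c(9): 13
merge e(10) and f(12): 22
merge 13 and 22: 35
merge a(23) and d(24): 47
merge 35 and 47: 82
The encoded length is the sum of every internal node's weight: 13 + 22 + 35 + 47 + 82 = 199 bits.

199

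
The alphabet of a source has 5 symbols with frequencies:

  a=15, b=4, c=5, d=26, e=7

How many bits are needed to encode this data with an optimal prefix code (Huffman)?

113

Build the Huffman tree bottom-up:
combine b(4), c(5) → 9
combine e(7), 9 → 16
combine a(15), 16 → 31
combine d(26), 31 → 57
Each symbol's bit-cost is frequency × depth; summing gives 113 bits (equivalently 9 + 16 + 31 + 57).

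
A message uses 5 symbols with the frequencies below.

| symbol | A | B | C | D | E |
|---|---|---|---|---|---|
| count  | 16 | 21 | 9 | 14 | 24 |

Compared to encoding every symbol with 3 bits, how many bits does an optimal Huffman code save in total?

Fixed-length: 3 bits × 84 symbols = 252 bits.
Huffman merges:
merge C(9) and D(14): 23
merge A(16) and B(21): 37
merge 23 and E(24): 47
merge 37 and 47: 84
Huffman total = 23 + 37 + 47 + 84 = 191 bits.
Saving = 252 − 191 = 61 bits.

61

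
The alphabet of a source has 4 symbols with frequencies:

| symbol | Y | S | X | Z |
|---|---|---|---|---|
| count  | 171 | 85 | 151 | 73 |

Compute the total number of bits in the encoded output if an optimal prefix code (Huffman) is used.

947

Build the Huffman tree bottom-up:
combine Z(73), S(85) → 158
combine X(151), 158 → 309
combine Y(171), 309 → 480
Total encoded bits = sum of merged weights = 158 + 309 + 480 = 947.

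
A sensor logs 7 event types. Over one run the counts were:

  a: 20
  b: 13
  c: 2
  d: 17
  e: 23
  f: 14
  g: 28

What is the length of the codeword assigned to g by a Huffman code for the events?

2

Build the tree from the bottom:
combine c(2), b(13) → 15
combine f(14), 15 → 29
combine d(17), a(20) → 37
combine e(23), g(28) → 51
combine 29, 37 → 66
combine 51, 66 → 117
g sits 2 levels below the root, so its codeword is 2 bits.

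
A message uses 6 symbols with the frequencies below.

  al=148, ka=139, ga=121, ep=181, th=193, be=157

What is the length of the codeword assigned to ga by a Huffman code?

3

Repeatedly merge the two smallest:
merge ga(121) and ka(139): 260
merge al(148) and be(157): 305
merge ep(181) and th(193): 374
merge 260 and 305: 565
merge 374 and 565: 939
ga's leaf is at depth 3, giving a 3-bit codeword.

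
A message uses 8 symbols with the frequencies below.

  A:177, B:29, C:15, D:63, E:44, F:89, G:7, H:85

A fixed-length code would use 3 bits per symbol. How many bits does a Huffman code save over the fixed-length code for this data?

Fixed-length: 3 bits × 509 symbols = 1527 bits.
Huffman merges:
G(7) + C(15) → 22
22 + B(29) → 51
E(44) + 51 → 95
D(63) + H(85) → 148
F(89) + 95 → 184
148 + A(177) → 325
184 + 325 → 509
Huffman total = 22 + 51 + 95 + 148 + 184 + 325 + 509 = 1334 bits.
Saving = 1527 − 1334 = 193 bits.

193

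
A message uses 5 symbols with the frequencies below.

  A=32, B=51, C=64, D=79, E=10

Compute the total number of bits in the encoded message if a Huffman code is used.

514

Merge the two smallest weights repeatedly:
combine E(10), A(32) → 42
combine 42, B(51) → 93
combine C(64), D(79) → 143
combine 93, 143 → 236
The encoded length is the sum of every internal node's weight: 42 + 93 + 143 + 236 = 514 bits.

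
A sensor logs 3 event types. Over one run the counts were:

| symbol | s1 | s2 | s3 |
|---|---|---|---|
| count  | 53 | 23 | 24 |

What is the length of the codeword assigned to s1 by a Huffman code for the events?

1

Repeatedly merge the two smallest:
merge s2(23) and s3(24): 47
merge 47 and s1(53): 100
s1 is a child of the root — depth 1, so its codeword is a single bit.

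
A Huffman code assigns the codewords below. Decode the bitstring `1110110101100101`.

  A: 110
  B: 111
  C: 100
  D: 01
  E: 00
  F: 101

BDFDCF

Read left to right; each codeword is recognised as soon as it completes (prefix code):
  111→B | 01→D | 101→F | 01→D | 100→C | 101→F
Decoded message: BDFDCF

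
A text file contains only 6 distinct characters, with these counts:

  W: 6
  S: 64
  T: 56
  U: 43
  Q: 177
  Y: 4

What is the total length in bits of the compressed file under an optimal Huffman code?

695

Greedily combine the two least-frequent nodes:
combine Y(4), W(6) → 10
combine 10, U(43) → 53
combine 53, T(56) → 109
combine S(64), 109 → 173
combine 173, Q(177) → 350
Total encoded bits = sum of merged weights = 10 + 53 + 109 + 173 + 350 = 695.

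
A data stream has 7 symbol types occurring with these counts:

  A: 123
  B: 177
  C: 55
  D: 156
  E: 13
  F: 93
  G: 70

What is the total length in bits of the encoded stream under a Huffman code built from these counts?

1796

Build the Huffman tree bottom-up:
merge E(13) and C(55): 68
merge 68 and G(70): 138
merge F(93) and A(123): 216
merge 138 and D(156): 294
merge B(177) and 216: 393
merge 294 and 393: 687
Total encoded bits = sum of merged weights = 68 + 138 + 216 + 294 + 393 + 687 = 1796.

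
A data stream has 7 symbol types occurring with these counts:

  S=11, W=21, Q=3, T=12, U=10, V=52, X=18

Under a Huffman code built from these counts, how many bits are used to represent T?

Huffman merges, smallest pair first:
combine Q(3), U(10) → 13
combine S(11), T(12) → 23
combine 13, X(18) → 31
combine W(21), 23 → 44
combine 31, 44 → 75
combine V(52), 75 → 127
T's leaf is at depth 4, giving a 4-bit codeword.

4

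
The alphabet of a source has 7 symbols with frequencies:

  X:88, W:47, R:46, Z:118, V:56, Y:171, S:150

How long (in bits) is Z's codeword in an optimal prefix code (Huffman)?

Build the tree from the bottom:
merge R(46) and W(47): 93
merge V(56) and X(88): 144
merge 93 and Z(118): 211
merge 144 and S(150): 294
merge Y(171) and 211: 382
merge 294 and 382: 676
The subtree containing Z is merged 3 times, so code length = 3.

3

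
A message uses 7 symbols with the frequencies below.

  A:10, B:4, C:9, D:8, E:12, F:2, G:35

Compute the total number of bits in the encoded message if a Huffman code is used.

190

Greedily combine the two least-frequent nodes:
merge F(2) and B(4): 6
merge 6 and D(8): 14
merge C(9) and A(10): 19
merge E(12) and 14: 26
merge 19 and 26: 45
merge G(35) and 45: 80
The encoded length is the sum of every internal node's weight: 6 + 14 + 19 + 26 + 45 + 80 = 190 bits.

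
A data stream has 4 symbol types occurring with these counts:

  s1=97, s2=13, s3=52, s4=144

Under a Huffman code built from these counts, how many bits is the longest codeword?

3

Merge the two lowest-weight nodes at each step:
s2(13) + s3(52) → 65
65 + s1(97) → 162
s4(144) + 162 → 306
The first pair merged (s2, s3) ends up deepest, at depth 3.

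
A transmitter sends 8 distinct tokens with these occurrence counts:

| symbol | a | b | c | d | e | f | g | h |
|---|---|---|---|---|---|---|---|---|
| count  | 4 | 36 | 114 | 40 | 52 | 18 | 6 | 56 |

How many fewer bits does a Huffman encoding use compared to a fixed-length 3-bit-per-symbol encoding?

132

Fixed-length: 3 bits × 326 symbols = 978 bits.
Huffman merges:
merge a(4) and g(6): 10
merge 10 and f(18): 28
merge 28 and b(36): 64
merge d(40) and e(52): 92
merge h(56) and 64: 120
merge 92 and c(114): 206
merge 120 and 206: 326
Huffman total = 10 + 28 + 64 + 92 + 120 + 206 + 326 = 846 bits.
Saving = 978 − 846 = 132 bits.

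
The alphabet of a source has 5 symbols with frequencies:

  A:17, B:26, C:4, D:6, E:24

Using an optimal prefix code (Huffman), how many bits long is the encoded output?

Build the Huffman tree bottom-up:
C(4) + D(6) → 10
10 + A(17) → 27
E(24) + B(26) → 50
27 + 50 → 77
The encoded length is the sum of every internal node's weight: 10 + 27 + 50 + 77 = 164 bits.

164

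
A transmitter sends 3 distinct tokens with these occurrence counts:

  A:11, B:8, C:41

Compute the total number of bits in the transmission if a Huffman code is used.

Merge the two smallest weights repeatedly:
combine B(8), A(11) → 19
combine 19, C(41) → 60
Total encoded bits = sum of merged weights = 19 + 60 = 79.

79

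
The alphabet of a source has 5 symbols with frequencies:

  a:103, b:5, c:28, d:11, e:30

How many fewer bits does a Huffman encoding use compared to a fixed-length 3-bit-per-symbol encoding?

220

Fixed-length: 3 bits × 177 symbols = 531 bits.
Huffman merges:
combine b(5), d(11) → 16
combine 16, c(28) → 44
combine e(30), 44 → 74
combine 74, a(103) → 177
Huffman total = 16 + 44 + 74 + 177 = 311 bits.
Saving = 531 − 311 = 220 bits.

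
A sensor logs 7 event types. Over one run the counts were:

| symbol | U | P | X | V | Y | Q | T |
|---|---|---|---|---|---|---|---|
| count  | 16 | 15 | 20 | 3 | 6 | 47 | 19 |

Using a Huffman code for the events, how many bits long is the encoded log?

317

Greedily combine the two least-frequent nodes:
merge V(3) and Y(6): 9
merge 9 and P(15): 24
merge U(16) and T(19): 35
merge X(20) and 24: 44
merge 35 and 44: 79
merge Q(47) and 79: 126
The encoded length is the sum of every internal node's weight: 9 + 24 + 35 + 44 + 79 + 126 = 317 bits.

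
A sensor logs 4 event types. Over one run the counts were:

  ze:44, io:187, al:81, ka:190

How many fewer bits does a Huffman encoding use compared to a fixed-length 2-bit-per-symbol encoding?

65

Fixed-length: 2 bits × 502 symbols = 1004 bits.
Huffman merges:
merge ze(44) and al(81): 125
merge 125 and io(187): 312
merge ka(190) and 312: 502
Huffman total = 125 + 312 + 502 = 939 bits.
Saving = 1004 − 939 = 65 bits.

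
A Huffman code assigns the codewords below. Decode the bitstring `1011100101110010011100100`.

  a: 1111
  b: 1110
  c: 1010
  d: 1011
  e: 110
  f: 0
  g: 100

Read left to right; each codeword is recognised as soon as it completes (prefix code):
  1011→d | 100→g | 1011→d | 100→g | 100→g | 1110→b | 0→f | 100→g
Decoded message: dgdggbfg

dgdggbfg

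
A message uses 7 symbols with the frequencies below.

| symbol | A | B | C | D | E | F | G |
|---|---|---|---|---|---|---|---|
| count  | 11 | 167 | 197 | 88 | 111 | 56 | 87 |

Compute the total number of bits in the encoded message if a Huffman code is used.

Merge the two smallest weights repeatedly:
combine A(11), F(56) → 67
combine 67, G(87) → 154
combine D(88), E(111) → 199
combine 154, B(167) → 321
combine C(197), 199 → 396
combine 321, 396 → 717
Each symbol's bit-cost is frequency × depth; summing gives 1854 bits (equivalently 67 + 154 + 199 + 321 + 396 + 717).

1854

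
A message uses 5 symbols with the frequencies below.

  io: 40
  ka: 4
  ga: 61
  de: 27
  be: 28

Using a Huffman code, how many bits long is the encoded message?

349

Build the Huffman tree bottom-up:
combine ka(4), de(27) → 31
combine be(28), 31 → 59
combine io(40), 59 → 99
combine ga(61), 99 → 160
Total encoded bits = sum of merged weights = 31 + 59 + 99 + 160 = 349.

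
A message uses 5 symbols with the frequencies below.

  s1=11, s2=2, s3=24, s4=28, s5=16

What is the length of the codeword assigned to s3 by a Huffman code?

Build the tree from the bottom:
merge s2(2) and s1(11): 13
merge 13 and s5(16): 29
merge s3(24) and s4(28): 52
merge 29 and 52: 81
The subtree containing s3 is merged 2 times, so code length = 2.

2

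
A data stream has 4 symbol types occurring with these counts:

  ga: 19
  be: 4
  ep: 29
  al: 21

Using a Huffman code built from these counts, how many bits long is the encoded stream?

Greedily combine the two least-frequent nodes:
be(4) + ga(19) → 23
al(21) + 23 → 44
ep(29) + 44 → 73
Each symbol's bit-cost is frequency × depth; summing gives 140 bits (equivalently 23 + 44 + 73).

140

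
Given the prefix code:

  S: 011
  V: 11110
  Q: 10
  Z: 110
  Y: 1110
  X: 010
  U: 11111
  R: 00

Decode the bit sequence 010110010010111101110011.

XZXXVYS

Read left to right; each codeword is recognised as soon as it completes (prefix code):
  010→X | 110→Z | 010→X | 010→X | 11110→V | 1110→Y | 011→S
Decoded message: XZXXVYS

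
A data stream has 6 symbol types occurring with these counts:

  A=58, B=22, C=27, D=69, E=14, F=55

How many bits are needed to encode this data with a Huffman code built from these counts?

589

Greedily combine the two least-frequent nodes:
E(14) + B(22) → 36
C(27) + 36 → 63
F(55) + A(58) → 113
63 + D(69) → 132
113 + 132 → 245
Each symbol's bit-cost is frequency × depth; summing gives 589 bits (equivalently 36 + 63 + 113 + 132 + 245).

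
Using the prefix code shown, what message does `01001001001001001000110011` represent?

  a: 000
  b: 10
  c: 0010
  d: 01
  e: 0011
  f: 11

dcdcdcee

Read left to right; each codeword is recognised as soon as it completes (prefix code):
  01→d | 0010→c | 01→d | 0010→c | 01→d | 0010→c | 0011→e | 0011→e
Decoded message: dcdcdcee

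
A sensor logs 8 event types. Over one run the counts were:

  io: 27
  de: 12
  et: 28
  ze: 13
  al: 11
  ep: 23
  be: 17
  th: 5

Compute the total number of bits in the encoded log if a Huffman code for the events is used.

394

Greedily combine the two least-frequent nodes:
th(5) + al(11) → 16
de(12) + ze(13) → 25
16 + be(17) → 33
ep(23) + 25 → 48
io(27) + et(28) → 55
33 + 48 → 81
55 + 81 → 136
Each symbol's bit-cost is frequency × depth; summing gives 394 bits (equivalently 16 + 25 + 33 + 48 + 55 + 81 + 136).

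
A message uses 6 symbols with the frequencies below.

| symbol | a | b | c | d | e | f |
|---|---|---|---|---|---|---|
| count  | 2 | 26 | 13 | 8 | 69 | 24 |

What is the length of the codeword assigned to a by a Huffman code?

5

Huffman merges, smallest pair first:
combine a(2), d(8) → 10
combine 10, c(13) → 23
combine 23, f(24) → 47
combine b(26), 47 → 73
combine e(69), 73 → 142
The subtree containing a is merged 5 times, so code length = 5.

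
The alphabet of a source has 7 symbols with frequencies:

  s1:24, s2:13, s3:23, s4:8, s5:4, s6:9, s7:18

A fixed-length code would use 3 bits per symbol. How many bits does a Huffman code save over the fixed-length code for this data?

Fixed-length: 3 bits × 99 symbols = 297 bits.
Huffman merges:
combine s5(4), s4(8) → 12
combine s6(9), 12 → 21
combine s2(13), s7(18) → 31
combine 21, s3(23) → 44
combine s1(24), 31 → 55
combine 44, 55 → 99
Huffman total = 12 + 21 + 31 + 44 + 55 + 99 = 262 bits.
Saving = 297 − 262 = 35 bits.

35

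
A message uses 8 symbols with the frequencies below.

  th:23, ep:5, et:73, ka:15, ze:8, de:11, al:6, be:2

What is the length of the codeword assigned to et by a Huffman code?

1

Build the tree from the bottom:
merge be(2) and ep(5): 7
merge al(6) and 7: 13
merge ze(8) and de(11): 19
merge 13 and ka(15): 28
merge 19 and th(23): 42
merge 28 and 42: 70
merge 70 and et(73): 143
et is merged only at the final step, so code length = 1.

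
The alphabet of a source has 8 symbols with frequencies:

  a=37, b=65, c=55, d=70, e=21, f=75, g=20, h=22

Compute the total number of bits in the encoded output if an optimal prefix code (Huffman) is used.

1050

Build the Huffman tree bottom-up:
combine g(20), e(21) → 41
combine h(22), a(37) → 59
combine 41, c(55) → 96
combine 59, b(65) → 124
combine d(70), f(75) → 145
combine 96, 124 → 220
combine 145, 220 → 365
Each symbol's bit-cost is frequency × depth; summing gives 1050 bits (equivalently 41 + 59 + 96 + 124 + 145 + 220 + 365).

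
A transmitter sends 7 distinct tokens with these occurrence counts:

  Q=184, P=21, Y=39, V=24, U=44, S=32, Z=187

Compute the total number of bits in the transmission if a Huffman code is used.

1240

Build the Huffman tree bottom-up:
combine P(21), V(24) → 45
combine S(32), Y(39) → 71
combine U(44), 45 → 89
combine 71, 89 → 160
combine 160, Q(184) → 344
combine Z(187), 344 → 531
The encoded length is the sum of every internal node's weight: 45 + 71 + 89 + 160 + 344 + 531 = 1240 bits.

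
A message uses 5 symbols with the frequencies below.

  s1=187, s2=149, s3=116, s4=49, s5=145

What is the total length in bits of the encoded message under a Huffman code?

1457

Build the Huffman tree bottom-up:
merge s4(49) and s3(116): 165
merge s5(145) and s2(149): 294
merge 165 and s1(187): 352
merge 294 and 352: 646
Each symbol's bit-cost is frequency × depth; summing gives 1457 bits (equivalently 165 + 294 + 352 + 646).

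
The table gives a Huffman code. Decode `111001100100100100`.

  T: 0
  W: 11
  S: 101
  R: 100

WRWTTRRR

Read left to right; each codeword is recognised as soon as it completes (prefix code):
  11→W | 100→R | 11→W | 0→T | 0→T | 100→R | 100→R | 100→R
Decoded message: WRWTTRRR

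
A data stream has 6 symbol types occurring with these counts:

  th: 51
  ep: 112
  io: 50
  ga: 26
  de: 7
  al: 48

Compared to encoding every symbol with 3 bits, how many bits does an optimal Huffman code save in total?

Fixed-length: 3 bits × 294 symbols = 882 bits.
Huffman merges:
merge de(7) and ga(26): 33
merge 33 and al(48): 81
merge io(50) and th(51): 101
merge 81 and 101: 182
merge ep(112) and 182: 294
Huffman total = 33 + 81 + 101 + 182 + 294 = 691 bits.
Saving = 882 − 691 = 191 bits.

191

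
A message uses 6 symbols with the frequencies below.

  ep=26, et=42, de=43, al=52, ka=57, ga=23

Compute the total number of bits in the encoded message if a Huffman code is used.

620

Build the Huffman tree bottom-up:
merge ga(23) and ep(26): 49
merge et(42) and de(43): 85
merge 49 and al(52): 101
merge ka(57) and 85: 142
merge 101 and 142: 243
The encoded length is the sum of every internal node's weight: 49 + 85 + 101 + 142 + 243 = 620 bits.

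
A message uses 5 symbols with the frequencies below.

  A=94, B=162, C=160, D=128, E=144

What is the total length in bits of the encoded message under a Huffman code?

1598

Build the Huffman tree bottom-up:
A(94) + D(128) → 222
E(144) + C(160) → 304
B(162) + 222 → 384
304 + 384 → 688
Each symbol's bit-cost is frequency × depth; summing gives 1598 bits (equivalently 222 + 304 + 384 + 688).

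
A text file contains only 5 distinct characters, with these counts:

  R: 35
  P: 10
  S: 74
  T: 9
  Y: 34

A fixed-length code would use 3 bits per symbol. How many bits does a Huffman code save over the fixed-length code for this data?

Fixed-length: 3 bits × 162 symbols = 486 bits.
Huffman merges:
combine T(9), P(10) → 19
combine 19, Y(34) → 53
combine R(35), 53 → 88
combine S(74), 88 → 162
Huffman total = 19 + 53 + 88 + 162 = 322 bits.
Saving = 486 − 322 = 164 bits.

164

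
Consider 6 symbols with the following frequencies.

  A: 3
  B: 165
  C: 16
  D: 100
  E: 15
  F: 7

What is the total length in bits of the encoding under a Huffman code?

Greedily combine the two least-frequent nodes:
A(3) + F(7) → 10
10 + E(15) → 25
C(16) + 25 → 41
41 + D(100) → 141
141 + B(165) → 306
The encoded length is the sum of every internal node's weight: 10 + 25 + 41 + 141 + 306 = 523 bits.

523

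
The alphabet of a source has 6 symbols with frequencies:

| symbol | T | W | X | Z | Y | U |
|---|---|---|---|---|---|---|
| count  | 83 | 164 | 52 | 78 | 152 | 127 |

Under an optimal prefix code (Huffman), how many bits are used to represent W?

2

Repeatedly merge the two smallest:
combine X(52), Z(78) → 130
combine T(83), U(127) → 210
combine 130, Y(152) → 282
combine W(164), 210 → 374
combine 282, 374 → 656
The subtree containing W is merged 2 times, so code length = 2.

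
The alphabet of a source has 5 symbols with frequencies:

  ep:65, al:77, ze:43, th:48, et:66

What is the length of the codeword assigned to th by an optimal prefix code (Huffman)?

Huffman merges, smallest pair first:
merge ze(43) and th(48): 91
merge ep(65) and et(66): 131
merge al(77) and 91: 168
merge 131 and 168: 299
th's leaf is at depth 3, giving a 3-bit codeword.

3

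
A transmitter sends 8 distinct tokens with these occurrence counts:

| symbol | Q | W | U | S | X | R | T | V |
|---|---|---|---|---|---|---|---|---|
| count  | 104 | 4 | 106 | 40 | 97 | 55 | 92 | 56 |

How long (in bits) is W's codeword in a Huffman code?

5

Huffman merges, smallest pair first:
combine W(4), S(40) → 44
combine 44, R(55) → 99
combine V(56), T(92) → 148
combine X(97), 99 → 196
combine Q(104), U(106) → 210
combine 148, 196 → 344
combine 210, 344 → 554
The subtree containing W is merged 5 times, so code length = 5.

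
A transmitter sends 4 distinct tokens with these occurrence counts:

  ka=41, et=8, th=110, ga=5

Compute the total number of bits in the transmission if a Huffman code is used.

231

Greedily combine the two least-frequent nodes:
combine ga(5), et(8) → 13
combine 13, ka(41) → 54
combine 54, th(110) → 164
Each symbol's bit-cost is frequency × depth; summing gives 231 bits (equivalently 13 + 54 + 164).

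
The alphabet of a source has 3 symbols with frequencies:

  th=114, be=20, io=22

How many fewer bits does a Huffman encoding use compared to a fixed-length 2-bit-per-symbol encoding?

114

Fixed-length: 2 bits × 156 symbols = 312 bits.
Huffman merges:
be(20) + io(22) → 42
42 + th(114) → 156
Huffman total = 42 + 156 = 198 bits.
Saving = 312 − 198 = 114 bits.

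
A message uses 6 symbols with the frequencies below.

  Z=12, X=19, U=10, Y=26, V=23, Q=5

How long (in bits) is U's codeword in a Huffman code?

4

Huffman merges, smallest pair first:
Q(5) + U(10) → 15
Z(12) + 15 → 27
X(19) + V(23) → 42
Y(26) + 27 → 53
42 + 53 → 95
U sits 4 levels below the root, so its codeword is 4 bits.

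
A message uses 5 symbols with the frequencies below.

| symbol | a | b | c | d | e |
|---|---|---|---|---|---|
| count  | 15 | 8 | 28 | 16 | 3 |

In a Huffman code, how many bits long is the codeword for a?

3

Huffman merges, smallest pair first:
e(3) + b(8) → 11
11 + a(15) → 26
d(16) + 26 → 42
c(28) + 42 → 70
The subtree containing a is merged 3 times, so code length = 3.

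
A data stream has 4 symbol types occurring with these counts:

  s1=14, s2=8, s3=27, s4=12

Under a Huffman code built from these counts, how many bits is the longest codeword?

Merge the two lowest-weight nodes at each step:
merge s2(8) and s4(12): 20
merge s1(14) and 20: 34
merge s3(27) and 34: 61
Maximum depth reached is 3.

3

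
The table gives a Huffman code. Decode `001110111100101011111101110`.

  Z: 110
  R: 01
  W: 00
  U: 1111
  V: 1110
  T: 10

Read left to right; each codeword is recognised as soon as it completes (prefix code):
  00→W | 1110→V | 1111→U | 00→W | 10→T | 10→T | 1111→U | 110→Z | 1110→V
Decoded message: WVUWTTUZV

WVUWTTUZV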